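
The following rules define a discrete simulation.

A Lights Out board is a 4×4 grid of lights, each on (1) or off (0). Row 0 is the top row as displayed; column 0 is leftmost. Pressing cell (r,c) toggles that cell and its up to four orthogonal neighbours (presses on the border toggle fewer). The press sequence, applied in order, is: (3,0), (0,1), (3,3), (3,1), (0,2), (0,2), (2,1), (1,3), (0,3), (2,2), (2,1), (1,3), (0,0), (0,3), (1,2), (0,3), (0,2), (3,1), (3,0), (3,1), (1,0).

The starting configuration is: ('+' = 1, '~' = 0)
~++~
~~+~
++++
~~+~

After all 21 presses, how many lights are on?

9

0) ~++~
~~+~
++++
~~+~
1) ~++~
~~+~
~+++
+++~
2) +~~~
~++~
~+++
+++~
3) +~~~
~++~
~++~
++~+
4) +~~~
~++~
~~+~
~~++
5) ++++
~+~~
~~+~
~~++
6) +~~~
~++~
~~+~
~~++
7) +~~~
~~+~
++~~
~+++
8) +~~+
~~~+
++~+
~+++
9) +~+~
~~~~
++~+
~+++
10) +~+~
~~+~
+~+~
~+~+
11) +~+~
~++~
~+~~
~~~+
12) +~++
~+~+
~+~+
~~~+
13) ~+++
++~+
~+~+
~~~+
14) ~+~~
++~~
~+~+
~~~+
15) ~++~
+~++
~+++
~~~+
16) ~+~+
+~+~
~+++
~~~+
17) ~~+~
+~~~
~+++
~~~+
18) ~~+~
+~~~
~~++
++++
19) ~~+~
+~~~
+~++
~~++
20) ~~+~
+~~~
++++
++~+
21) +~+~
~+~~
~+++
++~+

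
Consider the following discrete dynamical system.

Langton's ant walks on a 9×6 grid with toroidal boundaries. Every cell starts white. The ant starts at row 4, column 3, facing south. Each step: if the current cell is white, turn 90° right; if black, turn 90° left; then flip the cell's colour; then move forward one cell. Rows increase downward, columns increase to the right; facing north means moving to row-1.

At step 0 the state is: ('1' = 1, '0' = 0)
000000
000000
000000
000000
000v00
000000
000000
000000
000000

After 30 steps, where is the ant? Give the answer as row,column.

3,4

gen 0: 000000
000000
000000
000000
000v00
000000
000000
000000
000000
gen 1: 000000
000000
000000
000000
00<100
000000
000000
000000
000000
gen 2: 000000
000000
000000
00^000
001100
000000
000000
000000
000000
gen 3: 000000
000000
000000
001>00
001100
000000
000000
000000
000000
gen 4: 000000
000000
000000
001100
001v00
000000
000000
000000
000000
gen 5: 000000
000000
000000
001100
0010>0
000000
000000
000000
000000
gen 6: 000000
000000
000000
001100
001010
0000v0
000000
000000
000000
gen 7: 000000
000000
000000
001100
001010
000<10
000000
000000
000000
gen 8: 000000
000000
000000
001100
001^10
000110
000000
000000
000000
gen 9: 000000
000000
000000
001100
0011>0
000110
000000
000000
000000
gen 10: 000000
000000
000000
0011^0
001100
000110
000000
000000
000000
gen 11: 000000
000000
000000
00111>
001100
000110
000000
000000
000000
gen 12: 000000
000000
000000
001111
00110v
000110
000000
000000
000000
gen 13: 000000
000000
000000
001111
0011<1
000110
000000
000000
000000
gen 14: 000000
000000
000000
0011^1
001111
000110
000000
000000
000000
gen 15: 000000
000000
000000
001<01
001111
000110
000000
000000
000000
gen 16: 000000
000000
000000
001001
001v11
000110
000000
000000
000000
gen 17: 000000
000000
000000
001001
0010>1
000110
000000
000000
000000
gen 18: 000000
000000
000000
0010^1
001001
000110
000000
000000
000000
gen 19: 000000
000000
000000
00101>
001001
000110
000000
000000
000000
gen 20: 000000
000000
00000^
001010
001001
000110
000000
000000
000000
gen 21: 000000
000000
>00001
001010
001001
000110
000000
000000
000000
gen 22: 000000
000000
100001
v01010
001001
000110
000000
000000
000000
gen 23: 000000
000000
100001
10101<
001001
000110
000000
000000
000000
gen 24: 000000
000000
10000^
101011
001001
000110
000000
000000
000000
gen 25: 000000
000000
1000<0
101011
001001
000110
000000
000000
000000
gen 26: 000000
0000^0
100010
101011
001001
000110
000000
000000
000000
gen 27: 000000
00001>
100010
101011
001001
000110
000000
000000
000000
gen 28: 000000
000011
10001v
101011
001001
000110
000000
000000
000000
gen 29: 000000
000011
1000<1
101011
001001
000110
000000
000000
000000
gen 30: 000000
000011
100001
1010v1
001001
000110
000000
000000
000000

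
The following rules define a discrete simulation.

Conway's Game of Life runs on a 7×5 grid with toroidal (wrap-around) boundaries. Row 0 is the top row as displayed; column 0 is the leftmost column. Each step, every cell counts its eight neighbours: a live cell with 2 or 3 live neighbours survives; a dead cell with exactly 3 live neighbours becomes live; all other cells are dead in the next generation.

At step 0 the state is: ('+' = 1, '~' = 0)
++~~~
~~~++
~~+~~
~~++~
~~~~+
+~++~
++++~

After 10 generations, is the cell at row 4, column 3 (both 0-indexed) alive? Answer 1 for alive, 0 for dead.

1

0) ++~~~
~~~++
~~+~~
~~++~
~~~~+
+~++~
++++~
1) ~~~~~
+++++
~~+~+
~~++~
~+~~+
+~~~~
~~~+~
2) ++~~~
+++~+
~~~~~
+++~+
+++++
+~~~+
~~~~~
3) ~~+~+
~~+~+
~~~~~
~~~~~
~~~~~
~~+~~
~+~~+
4) ~++~+
~~~~~
~~~~~
~~~~~
~~~~~
~~~~~
+++~~
5) ~~++~
~~~~~
~~~~~
~~~~~
~~~~~
~+~~~
+~++~
6) ~++++
~~~~~
~~~~~
~~~~~
~~~~~
~++~~
~~~++
7) +~+~+
~~++~
~~~~~
~~~~~
~~~~~
~~++~
~~~~+
8) +++~+
~++++
~~~~~
~~~~~
~~~~~
~~~+~
+++~+
9) ~~~~~
~~~~+
~~++~
~~~~~
~~~~~
+++++
~~~~~
10) ~~~~~
~~~+~
~~~+~
~~~~~
+++++
+++++
+++++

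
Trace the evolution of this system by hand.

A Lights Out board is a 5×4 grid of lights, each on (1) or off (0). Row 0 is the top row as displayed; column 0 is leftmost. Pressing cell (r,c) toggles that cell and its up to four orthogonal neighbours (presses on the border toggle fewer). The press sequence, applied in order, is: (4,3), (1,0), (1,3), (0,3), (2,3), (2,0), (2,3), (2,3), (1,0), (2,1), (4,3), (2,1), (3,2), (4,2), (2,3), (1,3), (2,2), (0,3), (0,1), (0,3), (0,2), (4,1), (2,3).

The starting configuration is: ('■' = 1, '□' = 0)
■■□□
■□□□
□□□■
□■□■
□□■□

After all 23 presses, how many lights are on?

step 0: ■■□□
■□□□
□□□■
□■□■
□□■□
step 1: ■■□□
■□□□
□□□■
□■□□
□□□■
step 2: □■□□
□■□□
■□□■
□■□□
□□□■
step 3: □■□■
□■■■
■□□□
□■□□
□□□■
step 4: □■■□
□■■□
■□□□
□■□□
□□□■
step 5: □■■□
□■■■
■□■■
□■□■
□□□■
step 6: □■■□
■■■■
□■■■
■■□■
□□□■
step 7: □■■□
■■■□
□■□□
■■□□
□□□■
step 8: □■■□
■■■■
□■■■
■■□■
□□□■
step 9: ■■■□
□□■■
■■■■
■■□■
□□□■
step 10: ■■■□
□■■■
□□□■
■□□■
□□□■
step 11: ■■■□
□■■■
□□□■
■□□□
□□■□
step 12: ■■■□
□□■■
■■■■
■■□□
□□■□
step 13: ■■■□
□□■■
■■□■
■□■■
□□□□
step 14: ■■■□
□□■■
■■□■
■□□■
□■■■
step 15: ■■■□
□□■□
■■■□
■□□□
□■■■
step 16: ■■■■
□□□■
■■■■
■□□□
□■■■
step 17: ■■■■
□□■■
■□□□
■□■□
□■■■
step 18: ■■□□
□□■□
■□□□
■□■□
□■■■
step 19: □□■□
□■■□
■□□□
■□■□
□■■■
step 20: □□□■
□■■■
■□□□
■□■□
□■■■
step 21: □■■□
□■□■
■□□□
■□■□
□■■■
step 22: □■■□
□■□■
■□□□
■■■□
■□□■
step 23: □■■□
□■□□
■□■■
■■■■
■□□■

12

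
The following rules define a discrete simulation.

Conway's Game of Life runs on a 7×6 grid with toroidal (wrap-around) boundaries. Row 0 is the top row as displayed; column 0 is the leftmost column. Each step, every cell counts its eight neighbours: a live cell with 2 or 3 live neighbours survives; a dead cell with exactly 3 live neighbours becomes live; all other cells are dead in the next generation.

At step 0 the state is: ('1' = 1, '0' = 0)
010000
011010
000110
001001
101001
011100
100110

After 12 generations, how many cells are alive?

4

gen 0: 010000
011010
000110
001001
101001
011100
100110
gen 1: 110011
011010
010011
111001
100011
000000
100110
gen 2: 000000
001000
000010
001100
000010
100100
110110
gen 3: 011100
000000
001000
000110
001010
111100
111111
gen 4: 000001
010100
000100
001010
000011
000000
000001
gen 5: 100010
001010
000110
000011
000111
000011
000000
gen 6: 000101
000010
000000
000000
100100
000101
000010
gen 7: 000101
000010
000000
000000
000010
000101
000101
gen 8: 000101
000010
000000
000000
000010
000101
101101
gen 9: 101101
000010
000000
000000
000010
101101
101101
gen 10: 101000
000111
000000
000000
000111
101000
000000
gen 11: 000111
000111
000010
000010
000111
000111
000000
gen 12: 000101
000000
000000
000000
000000
000101
000000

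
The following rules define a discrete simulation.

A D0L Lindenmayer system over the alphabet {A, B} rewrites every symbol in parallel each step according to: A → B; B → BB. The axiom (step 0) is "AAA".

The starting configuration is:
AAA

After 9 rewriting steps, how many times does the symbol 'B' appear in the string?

k=0  AAA
k=1  BBB
k=2  BBBBBB
k=3  BBBBBBBBBBBB
k=4  BBBBBBBBBBBBBBBBBBBBBBBB
k=5  BBBBBBBBBBBBBBBBBBBBBBBBBBBBBBBBBBBBBBBBBBBBBBBB
k=6  BBBBBBBBBBBBBBBBBBBBBBBBBBBBBBBBBBBBBBBBBBBBBBBBBBBBBBBBBBBBBBBBBBBBBBBBBBBBBBBBBBBBBBBBBBBBBBBB
k=7  BBBBBBBBBBBBBBBBBBBBBBBBBBBBBBBBBBBBBBBBBBBBBBBBBBBBBBBBBB…BBBBBBBBBBBBBBBBBBBBBBBBBBBBBBBBBBBBBBBBBBBBBBBBBBBBBBBBBB  (len 192)
k=8  BBBBBBBBBBBBBBBBBBBBBBBBBBBBBBBBBBBBBBBBBBBBBBBBBBBBBBBBBB…BBBBBBBBBBBBBBBBBBBBBBBBBBBBBBBBBBBBBBBBBBBBBBBBBBBBBBBBBB  (len 384)
k=9  BBBBBBBBBBBBBBBBBBBBBBBBBBBBBBBBBBBBBBBBBBBBBBBBBBBBBBBBBB…BBBBBBBBBBBBBBBBBBBBBBBBBBBBBBBBBBBBBBBBBBBBBBBBBBBBBBBBBB  (len 768)

768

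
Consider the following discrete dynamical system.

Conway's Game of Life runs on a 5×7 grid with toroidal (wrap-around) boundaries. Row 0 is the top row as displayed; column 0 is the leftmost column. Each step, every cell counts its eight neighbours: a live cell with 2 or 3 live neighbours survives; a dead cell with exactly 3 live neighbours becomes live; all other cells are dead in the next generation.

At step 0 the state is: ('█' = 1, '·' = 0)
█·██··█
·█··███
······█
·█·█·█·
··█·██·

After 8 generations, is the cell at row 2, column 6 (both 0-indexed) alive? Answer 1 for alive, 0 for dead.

1

0) █·██··█
·█··███
······█
·█·█·█·
··█·██·
1) █·█····
·████··
··█···█
··██·██
█····█·
2) █·█·█·█
█······
█·····█
██████·
█·████·
3) █·█·█··
·····█·
··████·
·······
·······
4) ·······
·██··██
···███·
···██··
·······
5) ·······
··██·██
······█
···█·█·
·······
6) ·······
·····██
··██··█
·······
·······
7) ·······
·····██
·····██
·······
·······
8) ·······
·····██
·····██
·······
·······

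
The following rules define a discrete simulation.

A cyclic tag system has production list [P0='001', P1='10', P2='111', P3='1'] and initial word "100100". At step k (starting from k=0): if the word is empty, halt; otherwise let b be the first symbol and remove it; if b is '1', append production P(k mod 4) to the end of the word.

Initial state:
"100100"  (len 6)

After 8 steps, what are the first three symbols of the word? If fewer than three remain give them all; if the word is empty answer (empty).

gen 0: "100100"  (len 6)
gen 1: "00100001"  (len 8)
gen 2: "0100001"  (len 7)
gen 3: "100001"  (len 6)
gen 4: "000011"  (len 6)
gen 5: "00011"  (len 5)
gen 6: "0011"  (len 4)
gen 7: "011"  (len 3)
gen 8: "11"  (len 2)

11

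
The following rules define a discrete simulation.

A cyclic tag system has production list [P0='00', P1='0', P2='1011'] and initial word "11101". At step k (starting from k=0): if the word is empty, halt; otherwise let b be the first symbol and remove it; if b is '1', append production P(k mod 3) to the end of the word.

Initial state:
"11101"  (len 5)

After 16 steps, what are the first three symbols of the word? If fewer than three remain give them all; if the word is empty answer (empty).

101

[0] "11101"  (len 5)
[1] "110100"  (len 6)
[2] "101000"  (len 6)
[3] "010001011"  (len 9)
[4] "10001011"  (len 8)
[5] "00010110"  (len 8)
[6] "0010110"  (len 7)
[7] "010110"  (len 6)
[8] "10110"  (len 5)
[9] "01101011"  (len 8)
[10] "1101011"  (len 7)
[11] "1010110"  (len 7)
[12] "0101101011"  (len 10)
[13] "101101011"  (len 9)
[14] "011010110"  (len 9)
[15] "11010110"  (len 8)
[16] "101011000"  (len 9)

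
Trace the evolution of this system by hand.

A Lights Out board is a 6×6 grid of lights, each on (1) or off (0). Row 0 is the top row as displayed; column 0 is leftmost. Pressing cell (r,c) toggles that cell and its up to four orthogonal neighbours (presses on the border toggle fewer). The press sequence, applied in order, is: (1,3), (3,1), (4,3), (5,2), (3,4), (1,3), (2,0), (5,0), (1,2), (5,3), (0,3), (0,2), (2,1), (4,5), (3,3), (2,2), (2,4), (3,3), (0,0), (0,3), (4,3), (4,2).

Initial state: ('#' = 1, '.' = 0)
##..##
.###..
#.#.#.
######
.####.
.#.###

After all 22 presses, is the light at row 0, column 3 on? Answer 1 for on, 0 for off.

1

[0] ##..##
.###..
#.#.#.
######
.####.
.#.###
[1] ##.###
.#..#.
#.###.
######
.####.
.#.###
[2] ##.###
.#..#.
#####.
...###
..###.
.#.###
[3] ##.###
.#..#.
#####.
....##
......
.#..##
[4] ##.###
.#..#.
#####.
....##
..#...
..####
[5] ##.###
.#..#.
####..
...#..
..#.#.
..####
[6] ##..##
.###..
###...
...#..
..#.#.
..####
[7] ##..##
####..
..#...
#..#..
..#.#.
..####
[8] ##..##
####..
..#...
#..#..
#.#.#.
######
[9] ###.##
#.....
......
#..#..
#.#.#.
######
[10] ###.##
#.....
......
#..#..
#.###.
##...#
[11] ##.#.#
#..#..
......
#..#..
#.###.
##...#
[12] #.#..#
#.##..
......
#..#..
#.###.
##...#
[13] #.#..#
####..
###...
##.#..
#.###.
##...#
[14] #.#..#
####..
###...
##.#.#
#.##.#
##....
[15] #.#..#
####..
####..
###.##
#.#..#
##....
[16] #.#..#
##.#..
#.....
##..##
#.#..#
##....
[17] #.#..#
##.##.
#..###
##...#
#.#..#
##....
[18] #.#..#
##.##.
#...##
######
#.##.#
##....
[19] .##..#
.#.##.
#...##
######
#.##.#
##....
[20] .#.###
.#..#.
#...##
######
#.##.#
##....
[21] .#.###
.#..#.
#...##
###.##
#...##
##.#..
[22] .#.###
.#..#.
#...##
##..##
######
####..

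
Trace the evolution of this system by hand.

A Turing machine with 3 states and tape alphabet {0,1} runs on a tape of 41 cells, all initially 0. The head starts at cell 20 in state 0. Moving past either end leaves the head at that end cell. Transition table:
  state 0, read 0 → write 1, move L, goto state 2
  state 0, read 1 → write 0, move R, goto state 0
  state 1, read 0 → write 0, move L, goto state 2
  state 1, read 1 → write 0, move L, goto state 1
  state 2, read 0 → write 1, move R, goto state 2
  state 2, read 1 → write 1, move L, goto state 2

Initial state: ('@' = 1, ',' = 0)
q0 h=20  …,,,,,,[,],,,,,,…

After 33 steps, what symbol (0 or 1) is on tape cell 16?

[0] q0 h=20  …,,,,,,[,],,,,,,…
[1] q2 h=19  …,,,,,,[,]@,,,,,…
[2] q2 h=20  …,,,,,@[@],,,,,,…
[3] q2 h=19  …,,,,,,[@]@,,,,,…
[4] q2 h=18  …,,,,,,[,]@@,,,,…
[5] q2 h=19  …,,,,,@[@]@,,,,,…
[6] q2 h=18  …,,,,,,[@]@@,,,,…
[7] q2 h=17  …,,,,,,[,]@@@,,,…
[8] q2 h=18  …,,,,,@[@]@@,,,,…
[9] q2 h=17  …,,,,,,[@]@@@,,,…
[10] q2 h=16  …,,,,,,[,]@@@@,,…
[11] q2 h=17  …,,,,,@[@]@@@,,,…
[12] q2 h=16  …,,,,,,[@]@@@@,,…
[13] q2 h=15  …,,,,,,[,]@@@@@,…
[14] q2 h=16  …,,,,,@[@]@@@@,,…
[15] q2 h=15  …,,,,,,[@]@@@@@,…
[16] q2 h=14  …,,,,,,[,]@@@@@@…
[17] q2 h=15  …,,,,,@[@]@@@@@,…
[18] q2 h=14  …,,,,,,[@]@@@@@@…
[19] q2 h=13  …,,,,,,[,]@@@@@@…
[20] q2 h=14  …,,,,,@[@]@@@@@@…
[21] q2 h=13  …,,,,,,[@]@@@@@@…
[22] q2 h=12  …,,,,,,[,]@@@@@@…
[23] q2 h=13  …,,,,,@[@]@@@@@@…
[24] q2 h=12  …,,,,,,[@]@@@@@@…
[25] q2 h=11  …,,,,,,[,]@@@@@@…
[26] q2 h=12  …,,,,,@[@]@@@@@@…
[27] q2 h=11  …,,,,,,[@]@@@@@@…
[28] q2 h=10  …,,,,,,[,]@@@@@@…
[29] q2 h=11  …,,,,,@[@]@@@@@@…
[30] q2 h=10  …,,,,,,[@]@@@@@@…
[31] q2 h= 9  …,,,,,,[,]@@@@@@…
[32] q2 h=10  …,,,,,@[@]@@@@@@…
[33] q2 h= 9  …,,,,,,[@]@@@@@@…

1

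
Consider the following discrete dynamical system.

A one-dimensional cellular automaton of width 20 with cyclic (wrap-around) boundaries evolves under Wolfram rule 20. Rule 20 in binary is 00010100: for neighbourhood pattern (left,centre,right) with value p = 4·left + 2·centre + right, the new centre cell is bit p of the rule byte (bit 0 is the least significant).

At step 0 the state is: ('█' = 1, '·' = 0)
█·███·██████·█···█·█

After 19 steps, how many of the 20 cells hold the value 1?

2

0) █·███·██████·█···█·█
1) ·············██··█··
2) ···············█·██·
3) ···············█···█
4) █··············██··█
5) ·█···············█··
6) ·██··············██·
7) ···█···············█
8) █··██··············█
9) ·█···█··············
10) ·██··██·············
11) ···█···█············
12) ···██··██···········
13) ·····█···█··········
14) ·····██··██·········
15) ·······█···█········
16) ·······██··██·······
17) ·········█···█······
18) ·········██··██·····
19) ···········█···█····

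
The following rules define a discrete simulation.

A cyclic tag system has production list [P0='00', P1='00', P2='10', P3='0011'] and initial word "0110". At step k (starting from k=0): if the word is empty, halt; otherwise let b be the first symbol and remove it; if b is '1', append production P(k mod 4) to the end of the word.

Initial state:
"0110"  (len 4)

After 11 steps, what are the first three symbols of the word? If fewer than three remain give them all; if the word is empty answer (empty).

0) "0110"  (len 4)
1) "110"  (len 3)
2) "1000"  (len 4)
3) "00010"  (len 5)
4) "0010"  (len 4)
5) "010"  (len 3)
6) "10"  (len 2)
7) "010"  (len 3)
8) "10"  (len 2)
9) "000"  (len 3)
10) "00"  (len 2)
11) "0"  (len 1)

0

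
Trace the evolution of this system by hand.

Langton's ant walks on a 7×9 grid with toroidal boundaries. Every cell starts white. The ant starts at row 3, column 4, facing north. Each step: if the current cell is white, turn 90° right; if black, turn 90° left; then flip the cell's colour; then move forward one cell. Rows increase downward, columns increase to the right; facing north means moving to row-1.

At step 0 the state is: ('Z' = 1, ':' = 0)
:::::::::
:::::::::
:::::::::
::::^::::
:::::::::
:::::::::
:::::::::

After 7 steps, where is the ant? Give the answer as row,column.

2,4

gen 0: :::::::::
:::::::::
:::::::::
::::^::::
:::::::::
:::::::::
:::::::::
gen 1: :::::::::
:::::::::
:::::::::
::::Z>:::
:::::::::
:::::::::
:::::::::
gen 2: :::::::::
:::::::::
:::::::::
::::ZZ:::
:::::v:::
:::::::::
:::::::::
gen 3: :::::::::
:::::::::
:::::::::
::::ZZ:::
::::<Z:::
:::::::::
:::::::::
gen 4: :::::::::
:::::::::
:::::::::
::::^Z:::
::::ZZ:::
:::::::::
:::::::::
gen 5: :::::::::
:::::::::
:::::::::
:::<:Z:::
::::ZZ:::
:::::::::
:::::::::
gen 6: :::::::::
:::::::::
:::^:::::
:::Z:Z:::
::::ZZ:::
:::::::::
:::::::::
gen 7: :::::::::
:::::::::
:::Z>::::
:::Z:Z:::
::::ZZ:::
:::::::::
:::::::::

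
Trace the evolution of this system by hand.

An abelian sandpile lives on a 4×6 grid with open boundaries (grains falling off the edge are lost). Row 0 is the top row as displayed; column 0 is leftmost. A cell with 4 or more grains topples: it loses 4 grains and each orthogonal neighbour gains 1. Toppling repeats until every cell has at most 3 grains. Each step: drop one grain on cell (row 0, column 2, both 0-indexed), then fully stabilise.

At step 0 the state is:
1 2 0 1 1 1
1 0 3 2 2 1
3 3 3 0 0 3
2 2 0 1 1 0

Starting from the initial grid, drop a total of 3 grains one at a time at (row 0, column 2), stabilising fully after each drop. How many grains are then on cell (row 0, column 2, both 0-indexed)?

3

step 0: 1 2 0 1 1 1
1 0 3 2 2 1
3 3 3 0 0 3
2 2 0 1 1 0
step 1: 1 2 1 1 1 1
1 0 3 2 2 1
3 3 3 0 0 3
2 2 0 1 1 0
step 2: 1 2 2 1 1 1
1 0 3 2 2 1
3 3 3 0 0 3
2 2 0 1 1 0
step 3: 1 2 3 1 1 1
1 0 3 2 2 1
3 3 3 0 0 3
2 2 0 1 1 0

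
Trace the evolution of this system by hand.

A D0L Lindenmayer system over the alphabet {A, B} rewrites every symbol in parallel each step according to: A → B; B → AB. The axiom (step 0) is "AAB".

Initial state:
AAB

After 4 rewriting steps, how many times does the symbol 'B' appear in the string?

k=0  AAB
k=1  BBAB
k=2  ABABBAB
k=3  BABBABABBAB
k=4  ABBABABBABBABABBAB

11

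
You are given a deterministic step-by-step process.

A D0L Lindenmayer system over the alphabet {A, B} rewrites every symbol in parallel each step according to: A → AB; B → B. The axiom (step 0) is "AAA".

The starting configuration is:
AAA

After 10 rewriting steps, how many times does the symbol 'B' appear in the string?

30

t=0: AAA
t=1: ABABAB
t=2: ABBABBABB
t=3: ABBBABBBABBB
t=4: ABBBBABBBBABBBB
t=5: ABBBBBABBBBBABBBBB
t=6: ABBBBBBABBBBBBABBBBBB
t=7: ABBBBBBBABBBBBBBABBBBBBB
t=8: ABBBBBBBBABBBBBBBBABBBBBBBB
t=9: ABBBBBBBBBABBBBBBBBBABBBBBBBBB
t=10: ABBBBBBBBBBABBBBBBBBBBABBBBBBBBBB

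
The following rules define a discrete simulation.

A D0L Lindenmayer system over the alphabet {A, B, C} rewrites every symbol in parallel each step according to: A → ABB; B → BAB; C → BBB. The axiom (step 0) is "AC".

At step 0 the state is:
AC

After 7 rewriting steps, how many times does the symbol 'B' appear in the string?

2916

gen 0: AC
gen 1: ABBBBB
gen 2: ABBBABBABBABBABBAB
gen 3: ABBBABBABBABABBBABBABABBBABBABABBBABBABABBBABBABABBBAB
gen 4: ABBBABBABBABABBBABBABABBBABBABABBBABABBBABBABBABABBBABBABA…BBABBABABBBABABBBABBABBABABBBABBABABBBABABBBABBABBABABBBAB  (len 162)
gen 5: ABBBABBABBABABBBABBABABBBABBABABBBABABBBABBABBABABBBABBABA…BBABABBBABBABBABABBBABBABABBBABBABABBBABABBBABBABBABABBBAB  (len 486)
gen 6: ABBBABBABBABABBBABBABABBBABBABABBBABABBBABBABBABABBBABBABA…BBABABBBABBABBABABBBABBABABBBABBABABBBABABBBABBABBABABBBAB  (len 1458)
gen 7: ABBBABBABBABABBBABBABABBBABBABABBBABABBBABBABBABABBBABBABA…BBABABBBABBABBABABBBABBABABBBABBABABBBABABBBABBABBABABBBAB  (len 4374)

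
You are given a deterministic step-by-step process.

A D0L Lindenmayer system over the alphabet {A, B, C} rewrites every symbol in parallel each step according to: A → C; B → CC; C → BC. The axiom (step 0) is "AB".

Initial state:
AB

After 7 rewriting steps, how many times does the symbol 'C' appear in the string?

0) AB
1) CCC
2) BCBCBC
3) CCBCCCBCCCBC
4) BCBCCCBCBCBCCCBCBCBCCCBC
5) CCBCCCBCBCBCCCBCCCBCCCBCBCBCCCBCCCBCCCBCBCBCCCBC
6) BCBCCCBCBCBCCCBCCCBCCCBCBCBCCCBCBCBCCCBCBCBCCCBCCCBCCCBCBCBCCCBCBCBCCCBCBCBCCCBCCCBCCCBCBCBCCCBC
7) CCBCCCBCBCBCCCBCCCBCCCBCBCBCCCBCBCBCCCBCBCBCCCBCCCBCCCBCBC…BCBCBCCCBCCCBCCCBCBCBCCCBCBCBCCCBCBCBCCCBCCCBCCCBCBCBCCCBC  (len 192)

129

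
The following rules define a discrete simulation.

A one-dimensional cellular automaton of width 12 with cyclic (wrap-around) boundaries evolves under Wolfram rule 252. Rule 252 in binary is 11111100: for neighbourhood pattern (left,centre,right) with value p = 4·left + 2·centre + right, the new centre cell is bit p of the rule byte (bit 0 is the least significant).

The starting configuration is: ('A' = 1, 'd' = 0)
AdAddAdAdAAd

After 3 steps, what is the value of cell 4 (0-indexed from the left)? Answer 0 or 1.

0) AdAddAdAdAAd
1) AAAAdAAAAAAA
2) AAAAAAAAAAAA
3) AAAAAAAAAAAA

1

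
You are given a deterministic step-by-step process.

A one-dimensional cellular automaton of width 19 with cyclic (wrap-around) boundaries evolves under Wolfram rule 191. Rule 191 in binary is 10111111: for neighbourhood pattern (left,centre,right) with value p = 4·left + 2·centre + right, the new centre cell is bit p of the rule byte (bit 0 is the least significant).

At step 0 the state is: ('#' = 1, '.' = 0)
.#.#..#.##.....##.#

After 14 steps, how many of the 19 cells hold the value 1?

gen 0: .#.#..#.##.....##.#
gen 1: #########.######.##
gen 2: ########.######.###
gen 3: #######.######.####
gen 4: ######.######.#####
gen 5: #####.######.######
gen 6: ####.######.#######
gen 7: ###.######.########
gen 8: ##.######.#########
gen 9: #.######.##########
gen 10: .######.###########
gen 11: ######.###########.
gen 12: #####.###########.#
gen 13: ####.###########.##
gen 14: ###.###########.###

17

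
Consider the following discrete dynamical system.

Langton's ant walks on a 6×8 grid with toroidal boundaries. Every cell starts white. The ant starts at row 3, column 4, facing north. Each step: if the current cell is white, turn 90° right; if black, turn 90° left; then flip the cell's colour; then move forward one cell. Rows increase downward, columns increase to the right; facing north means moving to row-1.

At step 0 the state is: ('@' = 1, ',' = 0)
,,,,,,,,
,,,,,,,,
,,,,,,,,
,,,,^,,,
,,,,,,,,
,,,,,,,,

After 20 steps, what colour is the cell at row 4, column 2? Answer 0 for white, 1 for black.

0

k=0  ,,,,,,,,
,,,,,,,,
,,,,,,,,
,,,,^,,,
,,,,,,,,
,,,,,,,,
k=1  ,,,,,,,,
,,,,,,,,
,,,,,,,,
,,,,@>,,
,,,,,,,,
,,,,,,,,
k=2  ,,,,,,,,
,,,,,,,,
,,,,,,,,
,,,,@@,,
,,,,,v,,
,,,,,,,,
k=3  ,,,,,,,,
,,,,,,,,
,,,,,,,,
,,,,@@,,
,,,,<@,,
,,,,,,,,
k=4  ,,,,,,,,
,,,,,,,,
,,,,,,,,
,,,,^@,,
,,,,@@,,
,,,,,,,,
k=5  ,,,,,,,,
,,,,,,,,
,,,,,,,,
,,,<,@,,
,,,,@@,,
,,,,,,,,
k=6  ,,,,,,,,
,,,,,,,,
,,,^,,,,
,,,@,@,,
,,,,@@,,
,,,,,,,,
k=7  ,,,,,,,,
,,,,,,,,
,,,@>,,,
,,,@,@,,
,,,,@@,,
,,,,,,,,
k=8  ,,,,,,,,
,,,,,,,,
,,,@@,,,
,,,@v@,,
,,,,@@,,
,,,,,,,,
k=9  ,,,,,,,,
,,,,,,,,
,,,@@,,,
,,,<@@,,
,,,,@@,,
,,,,,,,,
k=10  ,,,,,,,,
,,,,,,,,
,,,@@,,,
,,,,@@,,
,,,v@@,,
,,,,,,,,
k=11  ,,,,,,,,
,,,,,,,,
,,,@@,,,
,,,,@@,,
,,<@@@,,
,,,,,,,,
k=12  ,,,,,,,,
,,,,,,,,
,,,@@,,,
,,^,@@,,
,,@@@@,,
,,,,,,,,
k=13  ,,,,,,,,
,,,,,,,,
,,,@@,,,
,,@>@@,,
,,@@@@,,
,,,,,,,,
k=14  ,,,,,,,,
,,,,,,,,
,,,@@,,,
,,@@@@,,
,,@v@@,,
,,,,,,,,
k=15  ,,,,,,,,
,,,,,,,,
,,,@@,,,
,,@@@@,,
,,@,>@,,
,,,,,,,,
k=16  ,,,,,,,,
,,,,,,,,
,,,@@,,,
,,@@^@,,
,,@,,@,,
,,,,,,,,
k=17  ,,,,,,,,
,,,,,,,,
,,,@@,,,
,,@<,@,,
,,@,,@,,
,,,,,,,,
k=18  ,,,,,,,,
,,,,,,,,
,,,@@,,,
,,@,,@,,
,,@v,@,,
,,,,,,,,
k=19  ,,,,,,,,
,,,,,,,,
,,,@@,,,
,,@,,@,,
,,<@,@,,
,,,,,,,,
k=20  ,,,,,,,,
,,,,,,,,
,,,@@,,,
,,@,,@,,
,,,@,@,,
,,v,,,,,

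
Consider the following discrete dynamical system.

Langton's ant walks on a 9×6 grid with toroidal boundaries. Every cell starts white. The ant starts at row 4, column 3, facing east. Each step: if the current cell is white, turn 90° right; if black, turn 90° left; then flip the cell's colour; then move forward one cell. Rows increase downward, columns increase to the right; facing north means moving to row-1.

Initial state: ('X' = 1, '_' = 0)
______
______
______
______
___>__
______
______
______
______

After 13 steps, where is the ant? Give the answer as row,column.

t=0: ______
______
______
______
___>__
______
______
______
______
t=1: ______
______
______
______
___X__
___v__
______
______
______
t=2: ______
______
______
______
___X__
__<X__
______
______
______
t=3: ______
______
______
______
__^X__
__XX__
______
______
______
t=4: ______
______
______
______
__X>__
__XX__
______
______
______
t=5: ______
______
______
___^__
__X___
__XX__
______
______
______
t=6: ______
______
______
___X>_
__X___
__XX__
______
______
______
t=7: ______
______
______
___XX_
__X_v_
__XX__
______
______
______
t=8: ______
______
______
___XX_
__X<X_
__XX__
______
______
______
t=9: ______
______
______
___^X_
__XXX_
__XX__
______
______
______
t=10: ______
______
______
__<_X_
__XXX_
__XX__
______
______
______
t=11: ______
______
__^___
__X_X_
__XXX_
__XX__
______
______
______
t=12: ______
______
__X>__
__X_X_
__XXX_
__XX__
______
______
______
t=13: ______
______
__XX__
__XvX_
__XXX_
__XX__
______
______
______

3,3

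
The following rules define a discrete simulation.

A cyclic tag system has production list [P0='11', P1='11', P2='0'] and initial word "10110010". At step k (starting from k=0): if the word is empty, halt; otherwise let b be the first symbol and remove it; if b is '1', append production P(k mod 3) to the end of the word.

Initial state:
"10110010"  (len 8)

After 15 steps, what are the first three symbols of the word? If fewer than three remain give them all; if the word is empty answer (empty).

0) "10110010"  (len 8)
1) "011001011"  (len 9)
2) "11001011"  (len 8)
3) "10010110"  (len 8)
4) "001011011"  (len 9)
5) "01011011"  (len 8)
6) "1011011"  (len 7)
7) "01101111"  (len 8)
8) "1101111"  (len 7)
9) "1011110"  (len 7)
10) "01111011"  (len 8)
11) "1111011"  (len 7)
12) "1110110"  (len 7)
13) "11011011"  (len 8)
14) "101101111"  (len 9)
15) "011011110"  (len 9)

011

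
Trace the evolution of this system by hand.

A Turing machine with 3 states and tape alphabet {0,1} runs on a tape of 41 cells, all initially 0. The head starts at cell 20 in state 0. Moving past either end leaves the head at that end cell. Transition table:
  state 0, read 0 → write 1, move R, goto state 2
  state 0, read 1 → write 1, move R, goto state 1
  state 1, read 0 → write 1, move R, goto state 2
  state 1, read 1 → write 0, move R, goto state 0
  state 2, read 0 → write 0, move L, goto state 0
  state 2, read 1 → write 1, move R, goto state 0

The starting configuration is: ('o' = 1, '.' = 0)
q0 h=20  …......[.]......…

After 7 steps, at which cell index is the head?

0) q0 h=20  …......[.]......…
1) q2 h=21  ….....o[.]......…
2) q0 h=20  …......[o]......…
3) q1 h=21  ….....o[.]......…
4) q2 h=22  …....oo[.]......…
5) q0 h=21  ….....o[o]......…
6) q1 h=22  …....oo[.]......…
7) q2 h=23  …...ooo[.]......…

23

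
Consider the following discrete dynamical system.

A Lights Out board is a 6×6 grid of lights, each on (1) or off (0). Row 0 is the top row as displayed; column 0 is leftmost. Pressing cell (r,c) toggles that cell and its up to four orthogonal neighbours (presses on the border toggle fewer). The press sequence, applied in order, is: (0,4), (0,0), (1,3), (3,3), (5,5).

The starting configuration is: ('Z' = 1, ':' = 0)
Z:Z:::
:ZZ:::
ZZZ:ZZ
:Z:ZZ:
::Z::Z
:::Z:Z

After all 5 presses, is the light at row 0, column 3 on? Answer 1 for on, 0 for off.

0

t=0: Z:Z:::
:ZZ:::
ZZZ:ZZ
:Z:ZZ:
::Z::Z
:::Z:Z
t=1: Z:ZZZZ
:ZZ:Z:
ZZZ:ZZ
:Z:ZZ:
::Z::Z
:::Z:Z
t=2: :ZZZZZ
ZZZ:Z:
ZZZ:ZZ
:Z:ZZ:
::Z::Z
:::Z:Z
t=3: :ZZ:ZZ
ZZ:Z::
ZZZZZZ
:Z:ZZ:
::Z::Z
:::Z:Z
t=4: :ZZ:ZZ
ZZ:Z::
ZZZ:ZZ
:ZZ:::
::ZZ:Z
:::Z:Z
t=5: :ZZ:ZZ
ZZ:Z::
ZZZ:ZZ
:ZZ:::
::ZZ::
:::ZZ:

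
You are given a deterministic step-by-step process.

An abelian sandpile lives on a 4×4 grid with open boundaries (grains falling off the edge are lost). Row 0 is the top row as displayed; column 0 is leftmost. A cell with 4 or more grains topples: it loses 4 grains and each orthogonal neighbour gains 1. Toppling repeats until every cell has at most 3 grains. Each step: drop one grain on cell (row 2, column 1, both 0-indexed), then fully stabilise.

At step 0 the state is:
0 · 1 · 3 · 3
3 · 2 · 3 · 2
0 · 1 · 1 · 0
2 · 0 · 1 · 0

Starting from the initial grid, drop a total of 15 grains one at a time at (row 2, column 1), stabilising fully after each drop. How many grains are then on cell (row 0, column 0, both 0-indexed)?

gen 0: 0 · 1 · 3 · 3
3 · 2 · 3 · 2
0 · 1 · 1 · 0
2 · 0 · 1 · 0
gen 1: 0 · 1 · 3 · 3
3 · 2 · 3 · 2
0 · 2 · 1 · 0
2 · 0 · 1 · 0
gen 2: 0 · 1 · 3 · 3
3 · 2 · 3 · 2
0 · 3 · 1 · 0
2 · 0 · 1 · 0
gen 3: 0 · 1 · 3 · 3
3 · 3 · 3 · 2
1 · 0 · 2 · 0
2 · 1 · 1 · 0
gen 4: 0 · 1 · 3 · 3
3 · 3 · 3 · 2
1 · 1 · 2 · 0
2 · 1 · 1 · 0
gen 5: 0 · 1 · 3 · 3
3 · 3 · 3 · 2
1 · 2 · 2 · 0
2 · 1 · 1 · 0
gen 6: 0 · 1 · 3 · 3
3 · 3 · 3 · 2
1 · 3 · 2 · 0
2 · 1 · 1 · 0
gen 7: 1 · 3 · 1 · 1
0 · 2 · 3 · 0
3 · 2 · 0 · 2
2 · 2 · 2 · 0
gen 8: 1 · 3 · 1 · 1
0 · 2 · 3 · 0
3 · 3 · 0 · 2
2 · 2 · 2 · 0
gen 9: 1 · 3 · 1 · 1
1 · 3 · 3 · 0
0 · 1 · 1 · 2
3 · 3 · 2 · 0
gen 10: 1 · 3 · 1 · 1
1 · 3 · 3 · 0
0 · 2 · 1 · 2
3 · 3 · 2 · 0
gen 11: 1 · 3 · 1 · 1
1 · 3 · 3 · 0
0 · 3 · 1 · 2
3 · 3 · 2 · 0
gen 12: 2 · 0 · 3 · 1
2 · 2 · 0 · 1
2 · 2 · 3 · 2
0 · 1 · 3 · 0
gen 13: 2 · 0 · 3 · 1
2 · 2 · 0 · 1
2 · 3 · 3 · 2
0 · 1 · 3 · 0
gen 14: 2 · 0 · 3 · 1
2 · 3 · 1 · 1
3 · 1 · 1 · 3
0 · 3 · 0 · 1
gen 15: 2 · 0 · 3 · 1
2 · 3 · 1 · 1
3 · 2 · 1 · 3
0 · 3 · 0 · 1

2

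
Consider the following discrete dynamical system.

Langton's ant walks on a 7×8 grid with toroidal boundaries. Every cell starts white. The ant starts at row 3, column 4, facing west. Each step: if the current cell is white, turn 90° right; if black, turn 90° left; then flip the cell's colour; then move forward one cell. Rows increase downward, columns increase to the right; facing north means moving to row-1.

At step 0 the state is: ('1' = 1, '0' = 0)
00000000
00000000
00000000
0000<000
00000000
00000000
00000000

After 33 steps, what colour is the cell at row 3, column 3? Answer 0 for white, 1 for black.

t=0: 00000000
00000000
00000000
0000<000
00000000
00000000
00000000
t=1: 00000000
00000000
0000^000
00001000
00000000
00000000
00000000
t=2: 00000000
00000000
00001>00
00001000
00000000
00000000
00000000
t=3: 00000000
00000000
00001100
00001v00
00000000
00000000
00000000
t=4: 00000000
00000000
00001100
0000<100
00000000
00000000
00000000
t=5: 00000000
00000000
00001100
00000100
0000v000
00000000
00000000
t=6: 00000000
00000000
00001100
00000100
000<1000
00000000
00000000
t=7: 00000000
00000000
00001100
000^0100
00011000
00000000
00000000
t=8: 00000000
00000000
00001100
0001>100
00011000
00000000
00000000
t=9: 00000000
00000000
00001100
00011100
0001v000
00000000
00000000
t=10: 00000000
00000000
00001100
00011100
00010>00
00000000
00000000
t=11: 00000000
00000000
00001100
00011100
00010100
00000v00
00000000
t=12: 00000000
00000000
00001100
00011100
00010100
0000<100
00000000
t=13: 00000000
00000000
00001100
00011100
0001^100
00001100
00000000
t=14: 00000000
00000000
00001100
00011100
00011>00
00001100
00000000
t=15: 00000000
00000000
00001100
00011^00
00011000
00001100
00000000
t=16: 00000000
00000000
00001100
0001<000
00011000
00001100
00000000
t=17: 00000000
00000000
00001100
00010000
0001v000
00001100
00000000
t=18: 00000000
00000000
00001100
00010000
00010>00
00001100
00000000
t=19: 00000000
00000000
00001100
00010000
00010100
00001v00
00000000
t=20: 00000000
00000000
00001100
00010000
00010100
000010>0
00000000
t=21: 00000000
00000000
00001100
00010000
00010100
00001010
000000v0
t=22: 00000000
00000000
00001100
00010000
00010100
00001010
00000<10
t=23: 00000000
00000000
00001100
00010000
00010100
00001^10
00000110
t=24: 00000000
00000000
00001100
00010000
00010100
000011>0
00000110
t=25: 00000000
00000000
00001100
00010000
000101^0
00001100
00000110
t=26: 00000000
00000000
00001100
00010000
0001011>
00001100
00000110
t=27: 00000000
00000000
00001100
00010000
00010111
0000110v
00000110
t=28: 00000000
00000000
00001100
00010000
00010111
000011<1
00000110
t=29: 00000000
00000000
00001100
00010000
000101^1
00001111
00000110
t=30: 00000000
00000000
00001100
00010000
00010<01
00001111
00000110
t=31: 00000000
00000000
00001100
00010000
00010001
00001v11
00000110
t=32: 00000000
00000000
00001100
00010000
00010001
000010>1
00000110
t=33: 00000000
00000000
00001100
00010000
000100^1
00001001
00000110

1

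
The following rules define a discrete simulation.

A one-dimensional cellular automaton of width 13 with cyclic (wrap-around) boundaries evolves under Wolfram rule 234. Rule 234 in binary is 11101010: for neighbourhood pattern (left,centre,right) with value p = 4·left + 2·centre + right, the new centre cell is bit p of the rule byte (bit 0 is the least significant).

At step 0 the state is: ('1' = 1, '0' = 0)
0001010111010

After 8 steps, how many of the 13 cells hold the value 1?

13

k=0  0001010111010
k=1  0010101111100
k=2  0101011111100
k=3  1010111111100
k=4  0101111111101
k=5  1011111111110
k=6  0111111111111
k=7  1111111111111
k=8  1111111111111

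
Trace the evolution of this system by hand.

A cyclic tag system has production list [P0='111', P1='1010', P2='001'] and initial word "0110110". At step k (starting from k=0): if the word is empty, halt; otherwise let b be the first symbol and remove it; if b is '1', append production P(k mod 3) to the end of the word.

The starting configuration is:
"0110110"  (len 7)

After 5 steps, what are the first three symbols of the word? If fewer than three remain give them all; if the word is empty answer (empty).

101

0) "0110110"  (len 7)
1) "110110"  (len 6)
2) "101101010"  (len 9)
3) "01101010001"  (len 11)
4) "1101010001"  (len 10)
5) "1010100011010"  (len 13)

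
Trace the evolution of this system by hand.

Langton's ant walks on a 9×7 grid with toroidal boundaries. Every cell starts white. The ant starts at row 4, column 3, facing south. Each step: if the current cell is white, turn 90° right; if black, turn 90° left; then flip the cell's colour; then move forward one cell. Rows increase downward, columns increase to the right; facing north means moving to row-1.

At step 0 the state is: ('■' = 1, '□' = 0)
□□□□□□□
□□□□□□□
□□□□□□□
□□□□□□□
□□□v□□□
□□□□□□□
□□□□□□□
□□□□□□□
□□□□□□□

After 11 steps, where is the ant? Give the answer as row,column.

[0] □□□□□□□
□□□□□□□
□□□□□□□
□□□□□□□
□□□v□□□
□□□□□□□
□□□□□□□
□□□□□□□
□□□□□□□
[1] □□□□□□□
□□□□□□□
□□□□□□□
□□□□□□□
□□<■□□□
□□□□□□□
□□□□□□□
□□□□□□□
□□□□□□□
[2] □□□□□□□
□□□□□□□
□□□□□□□
□□^□□□□
□□■■□□□
□□□□□□□
□□□□□□□
□□□□□□□
□□□□□□□
[3] □□□□□□□
□□□□□□□
□□□□□□□
□□■>□□□
□□■■□□□
□□□□□□□
□□□□□□□
□□□□□□□
□□□□□□□
[4] □□□□□□□
□□□□□□□
□□□□□□□
□□■■□□□
□□■v□□□
□□□□□□□
□□□□□□□
□□□□□□□
□□□□□□□
[5] □□□□□□□
□□□□□□□
□□□□□□□
□□■■□□□
□□■□>□□
□□□□□□□
□□□□□□□
□□□□□□□
□□□□□□□
[6] □□□□□□□
□□□□□□□
□□□□□□□
□□■■□□□
□□■□■□□
□□□□v□□
□□□□□□□
□□□□□□□
□□□□□□□
[7] □□□□□□□
□□□□□□□
□□□□□□□
□□■■□□□
□□■□■□□
□□□<■□□
□□□□□□□
□□□□□□□
□□□□□□□
[8] □□□□□□□
□□□□□□□
□□□□□□□
□□■■□□□
□□■^■□□
□□□■■□□
□□□□□□□
□□□□□□□
□□□□□□□
[9] □□□□□□□
□□□□□□□
□□□□□□□
□□■■□□□
□□■■>□□
□□□■■□□
□□□□□□□
□□□□□□□
□□□□□□□
[10] □□□□□□□
□□□□□□□
□□□□□□□
□□■■^□□
□□■■□□□
□□□■■□□
□□□□□□□
□□□□□□□
□□□□□□□
[11] □□□□□□□
□□□□□□□
□□□□□□□
□□■■■>□
□□■■□□□
□□□■■□□
□□□□□□□
□□□□□□□
□□□□□□□

3,5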